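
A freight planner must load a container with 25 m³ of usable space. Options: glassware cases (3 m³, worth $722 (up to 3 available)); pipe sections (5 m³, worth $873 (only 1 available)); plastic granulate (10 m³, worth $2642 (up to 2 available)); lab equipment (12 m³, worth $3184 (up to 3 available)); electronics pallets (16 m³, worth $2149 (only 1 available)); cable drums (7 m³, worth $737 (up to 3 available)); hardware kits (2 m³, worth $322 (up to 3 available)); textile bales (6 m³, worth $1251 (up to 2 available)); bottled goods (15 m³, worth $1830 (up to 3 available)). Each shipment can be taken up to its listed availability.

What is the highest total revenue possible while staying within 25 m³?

6548

Greedy by ratio would take 2×lab equipment: 24 m³ used, total 6368.
Dropping lab equipment frees 12 m³; slotting in glassware cases + plastic granulate (13 m³) lifts the total to 6548 at 25 m³.
No other feasible combination exceeds 6548.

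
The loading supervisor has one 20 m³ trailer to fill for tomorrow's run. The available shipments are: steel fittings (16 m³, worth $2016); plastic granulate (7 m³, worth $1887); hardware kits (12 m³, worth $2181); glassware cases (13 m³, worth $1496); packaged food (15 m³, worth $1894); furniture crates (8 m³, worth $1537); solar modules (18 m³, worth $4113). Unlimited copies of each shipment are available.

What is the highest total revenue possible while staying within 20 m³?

4113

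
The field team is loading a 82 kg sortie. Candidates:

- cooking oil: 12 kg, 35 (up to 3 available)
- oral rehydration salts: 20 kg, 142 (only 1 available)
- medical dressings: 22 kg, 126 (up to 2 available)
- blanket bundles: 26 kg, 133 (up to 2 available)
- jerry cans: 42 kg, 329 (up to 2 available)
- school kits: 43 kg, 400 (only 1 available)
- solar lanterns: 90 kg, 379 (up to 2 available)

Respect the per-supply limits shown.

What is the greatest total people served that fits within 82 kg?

577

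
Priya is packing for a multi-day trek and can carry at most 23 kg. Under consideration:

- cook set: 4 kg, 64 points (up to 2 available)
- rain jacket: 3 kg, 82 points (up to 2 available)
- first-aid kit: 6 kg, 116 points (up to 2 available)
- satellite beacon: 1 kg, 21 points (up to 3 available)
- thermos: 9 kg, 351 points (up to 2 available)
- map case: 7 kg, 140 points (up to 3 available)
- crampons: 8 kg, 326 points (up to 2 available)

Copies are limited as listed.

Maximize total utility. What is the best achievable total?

Taking the top-ratio items first gives 2×rain jacket + satellite beacon + 2×crampons for 837 (23 kg).
Dropping satellite beacon and crampons frees 9 kg; slotting in thermos (9 kg) lifts the total to 841 at 23 kg.
Every other selection either busts 23 kg or exceeds an availability limit or fails to beat 841.

841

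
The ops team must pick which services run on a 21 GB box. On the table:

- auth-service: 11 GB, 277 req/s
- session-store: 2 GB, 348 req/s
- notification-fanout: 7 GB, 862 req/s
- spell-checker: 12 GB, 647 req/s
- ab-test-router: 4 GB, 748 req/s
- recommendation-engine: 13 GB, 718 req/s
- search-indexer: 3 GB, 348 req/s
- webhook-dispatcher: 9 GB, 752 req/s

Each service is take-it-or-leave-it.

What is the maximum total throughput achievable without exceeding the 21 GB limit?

2362

Density check — ab-test-router 187.00, session-store 174.00, notification-fanout 123.14, search-indexer 116.00 are the best per GB.
Filling by ratio: session-store + notification-fanout + ab-test-router + search-indexer for 2306, with 5 GB left unused.
The 5 GB tied up in session-store and search-indexer is better spent on webhook-dispatcher — total rises to 2362 (20 GB).
Runner-up session-store + notification-fanout + search-indexer + webhook-dispatcher tops out at 2310.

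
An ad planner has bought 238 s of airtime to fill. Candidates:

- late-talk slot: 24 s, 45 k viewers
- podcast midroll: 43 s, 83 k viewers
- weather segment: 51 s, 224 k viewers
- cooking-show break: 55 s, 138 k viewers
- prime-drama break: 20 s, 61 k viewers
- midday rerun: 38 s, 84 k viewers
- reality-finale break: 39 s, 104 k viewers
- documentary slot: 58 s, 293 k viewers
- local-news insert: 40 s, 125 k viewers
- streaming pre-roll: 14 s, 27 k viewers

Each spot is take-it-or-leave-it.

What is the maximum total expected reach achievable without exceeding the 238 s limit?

868

By expected reach per s: documentary slot 5.05, weather segment 4.39, local-news insert 3.12, prime-drama break 3.05 lead.
A density-first pass picks weather segment + prime-drama break + reality-finale break + documentary slot + local-news insert + streaming pre-roll — 834 at 222 s.
Dropping reality-finale break frees 39 s; slotting in cooking-show break (55 s) lifts the total to 868 at 238 s.
Next best is late-talk slot + weather segment + prime-drama break + reality-finale break + documentary slot + local-news insert at 852 (232 s) — short by 16.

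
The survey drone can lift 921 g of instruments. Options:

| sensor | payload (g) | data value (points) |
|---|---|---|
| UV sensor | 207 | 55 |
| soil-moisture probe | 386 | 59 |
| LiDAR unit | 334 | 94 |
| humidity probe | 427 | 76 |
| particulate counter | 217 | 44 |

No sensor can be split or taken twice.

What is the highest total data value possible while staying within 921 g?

The ratio ordering already packs tightly: UV sensor + LiDAR unit + particulate counter, 758 g, 193.

193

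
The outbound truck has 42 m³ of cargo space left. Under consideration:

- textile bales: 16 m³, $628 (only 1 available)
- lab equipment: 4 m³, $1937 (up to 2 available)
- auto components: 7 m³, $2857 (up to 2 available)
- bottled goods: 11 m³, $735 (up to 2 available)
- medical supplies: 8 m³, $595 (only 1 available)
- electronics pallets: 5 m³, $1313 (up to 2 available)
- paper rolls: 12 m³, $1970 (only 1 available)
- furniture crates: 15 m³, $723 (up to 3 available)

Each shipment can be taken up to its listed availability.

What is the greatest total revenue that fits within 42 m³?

12871

The ratio heuristic lands on 2×lab equipment + 2×auto components + medical supplies + 2×electronics pallets (12809) but leaves 2 m³ idle.
The 13 m³ tied up in medical supplies and electronics pallets is better spent on paper rolls — total rises to 12871 (39 m³).
No other feasible combination exceeds 12871.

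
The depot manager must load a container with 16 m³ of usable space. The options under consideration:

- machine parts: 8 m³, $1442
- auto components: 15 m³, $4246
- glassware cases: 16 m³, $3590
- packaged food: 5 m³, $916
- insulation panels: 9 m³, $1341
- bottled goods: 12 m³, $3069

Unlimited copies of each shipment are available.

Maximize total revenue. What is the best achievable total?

4246

Ranking by ratio (revenue/m³): auto components 283.07, bottled goods 255.75, glassware cases 224.38, packaged food 183.20.
Taking auto components: 15 m³ used, 4246 in revenue.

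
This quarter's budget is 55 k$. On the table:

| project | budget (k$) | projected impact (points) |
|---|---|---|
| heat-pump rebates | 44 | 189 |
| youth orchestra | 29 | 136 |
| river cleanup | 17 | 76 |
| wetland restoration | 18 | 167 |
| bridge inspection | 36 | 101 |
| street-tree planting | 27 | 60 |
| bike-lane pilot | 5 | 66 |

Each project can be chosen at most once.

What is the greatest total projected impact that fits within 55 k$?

Taking youth orchestra + wetland restoration + bike-lane pilot: 52 k$ used, 369 in projected impact.
Next best is river cleanup + wetland restoration + bike-lane pilot at 309 (40 k$) — short by 60.

369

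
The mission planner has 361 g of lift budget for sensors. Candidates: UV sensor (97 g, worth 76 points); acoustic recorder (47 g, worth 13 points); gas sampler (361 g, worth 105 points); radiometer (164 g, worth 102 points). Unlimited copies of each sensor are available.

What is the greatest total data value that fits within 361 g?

254

Density check — UV sensor 0.78, radiometer 0.62, gas sampler 0.29, acoustic recorder 0.28 are the best per g.
The ratio heuristic lands on 3×UV sensor + acoustic recorder (241) but leaves 23 g idle.
The 144 g tied up in UV sensor and acoustic recorder is better spent on radiometer — total rises to 254 (358 g).
Nothing else within 361 g beats 254.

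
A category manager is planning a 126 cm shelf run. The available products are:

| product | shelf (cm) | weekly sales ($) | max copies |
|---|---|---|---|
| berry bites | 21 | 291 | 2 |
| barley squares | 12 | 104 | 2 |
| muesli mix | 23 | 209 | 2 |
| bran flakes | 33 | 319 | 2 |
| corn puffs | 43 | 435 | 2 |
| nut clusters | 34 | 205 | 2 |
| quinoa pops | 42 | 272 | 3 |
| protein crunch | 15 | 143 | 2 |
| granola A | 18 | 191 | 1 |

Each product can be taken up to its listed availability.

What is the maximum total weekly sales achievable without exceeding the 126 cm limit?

1417

The ratio heuristic lands on 2×berry bites + corn puffs + protein crunch + granola A (1351) but leaves 8 cm idle.
Dropping protein crunch frees 15 cm; slotting in muesli mix (23 cm) lifts the total to 1417 at 126 cm.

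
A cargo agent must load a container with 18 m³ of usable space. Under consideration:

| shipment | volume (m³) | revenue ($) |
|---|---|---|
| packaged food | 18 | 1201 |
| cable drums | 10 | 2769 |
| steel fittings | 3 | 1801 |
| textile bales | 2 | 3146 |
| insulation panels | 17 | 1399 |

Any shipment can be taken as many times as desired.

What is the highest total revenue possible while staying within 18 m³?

28314

By revenue per m³: textile bales 1573.00, steel fittings 600.33, cable drums 276.90 lead.
Taking 9×textile bales: 18 m³ used, 28314 in revenue.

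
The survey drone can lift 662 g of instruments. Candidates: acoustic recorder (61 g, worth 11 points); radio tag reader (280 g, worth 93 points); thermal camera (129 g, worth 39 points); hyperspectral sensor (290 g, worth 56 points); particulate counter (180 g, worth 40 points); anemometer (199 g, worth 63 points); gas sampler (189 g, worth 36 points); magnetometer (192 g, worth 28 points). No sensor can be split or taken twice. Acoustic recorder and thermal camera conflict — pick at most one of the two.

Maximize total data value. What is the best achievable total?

Taking the top-ratio sensors first gives radio tag reader + thermal camera + anemometer for 195 (608 g).
Replace thermal camera with particulate counter: the trade gains 1 net, giving 196 at 659 g.
The spare 3 g is too small for any remaining sensor, and no feasible exchange beats 196.

196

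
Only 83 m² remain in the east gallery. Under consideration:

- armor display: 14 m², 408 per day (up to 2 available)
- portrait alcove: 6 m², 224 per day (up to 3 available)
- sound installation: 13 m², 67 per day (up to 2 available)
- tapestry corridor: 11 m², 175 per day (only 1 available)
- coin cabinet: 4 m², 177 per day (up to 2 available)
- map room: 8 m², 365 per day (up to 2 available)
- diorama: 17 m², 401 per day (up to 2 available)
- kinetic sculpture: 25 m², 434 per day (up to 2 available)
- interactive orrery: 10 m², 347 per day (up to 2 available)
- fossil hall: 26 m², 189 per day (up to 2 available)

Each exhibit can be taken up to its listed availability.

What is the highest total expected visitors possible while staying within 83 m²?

2919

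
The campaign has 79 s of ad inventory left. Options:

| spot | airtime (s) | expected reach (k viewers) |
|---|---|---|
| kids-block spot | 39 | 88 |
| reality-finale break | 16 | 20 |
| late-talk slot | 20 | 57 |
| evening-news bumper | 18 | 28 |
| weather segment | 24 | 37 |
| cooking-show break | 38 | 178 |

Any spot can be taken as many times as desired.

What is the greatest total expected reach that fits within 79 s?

356

By expected reach per s: cooking-show break 4.68, late-talk slot 2.85, kids-block spot 2.26, evening-news bumper 1.56 lead.
Best packing: 2×cooking-show break — 76 s, 356 total.
That's the maximum — no swap from here does better than 356.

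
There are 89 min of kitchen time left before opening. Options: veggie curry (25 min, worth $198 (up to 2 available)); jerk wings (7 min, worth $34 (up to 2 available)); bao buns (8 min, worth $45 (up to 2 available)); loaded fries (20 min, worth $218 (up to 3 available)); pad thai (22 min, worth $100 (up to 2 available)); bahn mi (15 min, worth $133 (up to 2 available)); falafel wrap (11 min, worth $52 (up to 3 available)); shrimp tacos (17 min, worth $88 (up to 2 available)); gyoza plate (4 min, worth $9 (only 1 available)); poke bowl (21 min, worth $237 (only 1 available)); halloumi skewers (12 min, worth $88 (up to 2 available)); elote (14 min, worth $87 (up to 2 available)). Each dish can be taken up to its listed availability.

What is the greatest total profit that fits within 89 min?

Density check — poke bowl 11.29, loaded fries 10.90, bahn mi 8.87 are the best per min.
Best packing: bao buns + 3×loaded fries + poke bowl — 89 min, 936 total.
That's the maximum — no swap from here does better than 936.

936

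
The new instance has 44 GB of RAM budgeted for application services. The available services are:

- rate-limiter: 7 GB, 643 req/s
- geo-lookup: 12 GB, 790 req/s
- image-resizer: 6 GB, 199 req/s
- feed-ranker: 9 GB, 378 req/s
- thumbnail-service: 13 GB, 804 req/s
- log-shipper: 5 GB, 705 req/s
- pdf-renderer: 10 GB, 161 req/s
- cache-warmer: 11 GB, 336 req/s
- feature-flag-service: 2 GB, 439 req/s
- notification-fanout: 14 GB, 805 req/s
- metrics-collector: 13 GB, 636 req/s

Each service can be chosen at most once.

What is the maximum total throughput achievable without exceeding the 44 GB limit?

Density check — feature-flag-service 219.50, log-shipper 141.00, rate-limiter 91.86, geo-lookup 65.83 are the best per GB.
Greedy by ratio would take rate-limiter + geo-lookup + thumbnail-service + log-shipper + feature-flag-service: 39 GB used, total 3381.
Dropping geo-lookup frees 12 GB; slotting in notification-fanout (14 GB) lifts the total to 3396 at 41 GB.
Runner-up rate-limiter + geo-lookup + log-shipper + feature-flag-service + notification-fanout tops out at 3382.

3396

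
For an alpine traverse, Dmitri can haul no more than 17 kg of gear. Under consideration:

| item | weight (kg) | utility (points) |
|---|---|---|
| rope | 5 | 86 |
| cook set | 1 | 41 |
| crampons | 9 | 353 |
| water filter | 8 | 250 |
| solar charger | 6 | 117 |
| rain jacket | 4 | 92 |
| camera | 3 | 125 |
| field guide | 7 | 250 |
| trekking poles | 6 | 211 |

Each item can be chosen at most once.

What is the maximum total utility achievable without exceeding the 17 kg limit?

Density check — camera 41.67, cook set 41.00, crampons 39.22, field guide 35.71 are the best per kg.
Taking the top-ratio items first gives cook set + crampons + rain jacket + camera for 611 (17 kg).
The 7 kg tied up in rain jacket and camera is better spent on field guide — total rises to 644 (17 kg).
That's the maximum — no swap from here does better than 644.

644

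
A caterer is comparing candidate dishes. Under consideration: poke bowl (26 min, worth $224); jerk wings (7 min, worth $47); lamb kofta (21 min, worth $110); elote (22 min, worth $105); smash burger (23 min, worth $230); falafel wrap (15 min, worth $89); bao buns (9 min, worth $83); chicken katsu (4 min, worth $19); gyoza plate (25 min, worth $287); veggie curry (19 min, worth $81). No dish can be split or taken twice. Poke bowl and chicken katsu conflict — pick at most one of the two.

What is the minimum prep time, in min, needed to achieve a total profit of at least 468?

Minimise min subject to total profit ≥ 468.
Taking smash burger + gyoza plate gives 517 (≥ 468) for 48 min.
Any bundle with less than 48 min falls short of 468.

48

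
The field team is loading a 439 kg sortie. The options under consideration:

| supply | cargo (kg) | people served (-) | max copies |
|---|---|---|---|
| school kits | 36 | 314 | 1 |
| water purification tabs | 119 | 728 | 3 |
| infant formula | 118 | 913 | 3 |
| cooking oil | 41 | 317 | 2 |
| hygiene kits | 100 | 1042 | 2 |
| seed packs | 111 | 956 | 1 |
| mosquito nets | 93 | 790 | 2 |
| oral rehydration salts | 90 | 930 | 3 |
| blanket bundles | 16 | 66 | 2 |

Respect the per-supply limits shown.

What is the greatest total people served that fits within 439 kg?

4327

Taking the top-ratio supplies first gives school kits + 2×hygiene kits + 2×oral rehydration salts + blanket bundles for 4324 (432 kg).
The 36 kg tied up in school kits is better spent on cooking oil — total rises to 4327 (437 kg).
Every other selection either busts 439 kg or exceeds an availability limit or fails to beat 4327.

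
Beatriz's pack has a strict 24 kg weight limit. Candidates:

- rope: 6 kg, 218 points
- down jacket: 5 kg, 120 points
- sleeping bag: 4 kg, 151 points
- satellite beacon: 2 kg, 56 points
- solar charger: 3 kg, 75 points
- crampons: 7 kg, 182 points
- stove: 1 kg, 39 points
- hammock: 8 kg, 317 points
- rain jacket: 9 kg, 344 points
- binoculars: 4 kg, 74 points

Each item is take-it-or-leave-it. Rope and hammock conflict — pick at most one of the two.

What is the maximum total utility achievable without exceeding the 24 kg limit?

Density check — hammock 39.62, stove 39.00, rain jacket 38.22, sleeping bag 37.75 are the best per kg.
Sleeping bag + satellite beacon + stove + hammock + rain jacket uses 24 of the 24 kg and totals 907.
An exhaustive check of the 1024 subsets confirms 907.

907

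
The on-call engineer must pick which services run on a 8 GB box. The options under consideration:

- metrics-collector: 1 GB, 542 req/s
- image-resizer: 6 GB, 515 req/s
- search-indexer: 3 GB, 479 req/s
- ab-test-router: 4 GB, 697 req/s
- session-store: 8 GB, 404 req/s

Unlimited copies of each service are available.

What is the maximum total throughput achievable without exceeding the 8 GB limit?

By throughput per GB: metrics-collector 542.00, ab-test-router 174.25, search-indexer 159.67 lead.
Best packing: 8×metrics-collector — 8 GB, 4336 total.

4336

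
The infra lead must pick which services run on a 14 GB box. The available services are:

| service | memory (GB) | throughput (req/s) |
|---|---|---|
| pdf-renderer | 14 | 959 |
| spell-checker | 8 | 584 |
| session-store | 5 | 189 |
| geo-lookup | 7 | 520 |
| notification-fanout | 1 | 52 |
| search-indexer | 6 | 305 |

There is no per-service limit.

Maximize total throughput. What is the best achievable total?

1040

Best packing: 2×geo-lookup — 14 GB, 1040 total.
Every other selection either busts 14 GB or fails to beat 1040.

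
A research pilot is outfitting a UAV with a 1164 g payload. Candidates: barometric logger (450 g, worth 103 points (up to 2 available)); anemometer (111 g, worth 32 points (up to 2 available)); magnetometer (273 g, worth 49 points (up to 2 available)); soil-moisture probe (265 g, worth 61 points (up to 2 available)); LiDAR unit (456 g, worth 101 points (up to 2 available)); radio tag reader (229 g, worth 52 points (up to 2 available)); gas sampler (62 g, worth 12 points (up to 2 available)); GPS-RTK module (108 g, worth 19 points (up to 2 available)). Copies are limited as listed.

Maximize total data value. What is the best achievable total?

271

Ranking by ratio (data value/g): anemometer 0.29, soil-moisture probe 0.23, barometric logger 0.23, radio tag reader 0.23.
Taking the top-ratio sensors first gives 2×anemometer + 2×soil-moisture probe + radio tag reader + 2×gas sampler for 262 (1105 g).
The 654 g tied up in 2×soil-moisture probe and 2×gas sampler is better spent on barometric logger + radio tag reader — total rises to 271 (1130 g).
Nothing else within 1164 g beats 271.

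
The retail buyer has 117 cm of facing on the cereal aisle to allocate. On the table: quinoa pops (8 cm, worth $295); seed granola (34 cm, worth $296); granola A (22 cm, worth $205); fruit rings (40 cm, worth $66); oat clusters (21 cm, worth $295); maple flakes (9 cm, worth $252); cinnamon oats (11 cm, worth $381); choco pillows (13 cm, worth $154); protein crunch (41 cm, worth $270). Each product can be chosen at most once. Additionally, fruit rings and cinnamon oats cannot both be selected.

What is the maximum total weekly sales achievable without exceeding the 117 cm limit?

A density-first pass picks quinoa pops + granola A + oat clusters + maple flakes + cinnamon oats + choco pillows — 1582 at 84 cm.
Replace choco pillows with seed granola: the trade gains 142 net, giving 1724 at 105 cm.
An exhaustive check of the 512 subsets confirms 1724.

1724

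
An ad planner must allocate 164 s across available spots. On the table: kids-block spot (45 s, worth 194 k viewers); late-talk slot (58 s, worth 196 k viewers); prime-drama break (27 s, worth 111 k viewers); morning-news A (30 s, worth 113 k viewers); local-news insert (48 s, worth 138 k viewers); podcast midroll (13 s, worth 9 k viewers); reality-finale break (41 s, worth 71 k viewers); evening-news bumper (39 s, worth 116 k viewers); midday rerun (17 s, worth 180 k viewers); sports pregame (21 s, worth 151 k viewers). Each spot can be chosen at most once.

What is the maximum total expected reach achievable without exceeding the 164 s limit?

776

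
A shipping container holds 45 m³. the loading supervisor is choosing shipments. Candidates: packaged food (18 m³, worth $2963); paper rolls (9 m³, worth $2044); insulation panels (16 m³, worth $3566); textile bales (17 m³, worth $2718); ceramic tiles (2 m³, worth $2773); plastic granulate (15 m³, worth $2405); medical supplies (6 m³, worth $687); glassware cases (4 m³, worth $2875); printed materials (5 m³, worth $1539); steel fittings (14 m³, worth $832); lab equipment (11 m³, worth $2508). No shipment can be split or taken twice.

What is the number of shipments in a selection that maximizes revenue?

The maximum revenue within 45 m³ is 13948.
For example insulation panels + ceramic tiles + medical supplies + glassware cases + printed materials + lab equipment achieves it, using 44 m³.
All optima have 6 shipments.

6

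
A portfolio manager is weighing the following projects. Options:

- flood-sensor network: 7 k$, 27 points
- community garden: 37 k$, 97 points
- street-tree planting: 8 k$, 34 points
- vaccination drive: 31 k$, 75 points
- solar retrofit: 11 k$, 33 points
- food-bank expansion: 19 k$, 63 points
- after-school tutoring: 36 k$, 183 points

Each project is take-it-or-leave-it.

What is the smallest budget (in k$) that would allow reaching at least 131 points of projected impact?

36

Minimise k$ subject to total projected impact ≥ 131.
after-school tutoring reaches 183 using 36 k$.
Below 36 k$ the best achievable stays under 131.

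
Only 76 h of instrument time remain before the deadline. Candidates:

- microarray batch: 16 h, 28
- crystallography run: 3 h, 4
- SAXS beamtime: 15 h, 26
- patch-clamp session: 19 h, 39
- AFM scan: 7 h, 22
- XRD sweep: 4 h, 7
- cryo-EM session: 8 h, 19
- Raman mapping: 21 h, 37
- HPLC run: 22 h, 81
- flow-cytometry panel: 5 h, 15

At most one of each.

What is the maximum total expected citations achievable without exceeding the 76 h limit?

Density check — HPLC run 3.68, AFM scan 3.14, flow-cytometry panel 3.00 are the best per h.
Greedy by ratio would take crystallography run + patch-clamp session + AFM scan + XRD sweep + cryo-EM session + HPLC run + flow-cytometry panel: 68 h used, total 187.
Replace crystallography run and XRD sweep with SAXS beamtime: the trade gains 15 net, giving 202 at 76 h.
No other feasible combination exceeds 202.

202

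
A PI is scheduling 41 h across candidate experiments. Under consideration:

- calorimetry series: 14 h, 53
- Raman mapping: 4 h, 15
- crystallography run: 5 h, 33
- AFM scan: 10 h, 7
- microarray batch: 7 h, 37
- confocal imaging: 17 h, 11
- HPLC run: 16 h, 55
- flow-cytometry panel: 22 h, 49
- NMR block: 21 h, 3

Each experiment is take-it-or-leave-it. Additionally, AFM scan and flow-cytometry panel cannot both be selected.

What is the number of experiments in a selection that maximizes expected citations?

Best achievable expected citations is 160.
For example calorimetry series + Raman mapping + microarray batch + HPLC run achieves it, using 41 h.
All optima have 4 experiments.

4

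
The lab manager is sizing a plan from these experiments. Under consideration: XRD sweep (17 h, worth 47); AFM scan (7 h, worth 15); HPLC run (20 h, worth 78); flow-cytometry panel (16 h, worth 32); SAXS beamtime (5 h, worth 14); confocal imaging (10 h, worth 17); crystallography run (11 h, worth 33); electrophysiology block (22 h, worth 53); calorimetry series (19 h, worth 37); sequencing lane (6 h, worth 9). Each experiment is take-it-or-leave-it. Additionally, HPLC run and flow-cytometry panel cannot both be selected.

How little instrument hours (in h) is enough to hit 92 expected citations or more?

25

Minimise h subject to total expected citations ≥ 92.
HPLC run + SAXS beamtime reaches 92 using 25 h.
Below 25 h the best achievable stays under 92.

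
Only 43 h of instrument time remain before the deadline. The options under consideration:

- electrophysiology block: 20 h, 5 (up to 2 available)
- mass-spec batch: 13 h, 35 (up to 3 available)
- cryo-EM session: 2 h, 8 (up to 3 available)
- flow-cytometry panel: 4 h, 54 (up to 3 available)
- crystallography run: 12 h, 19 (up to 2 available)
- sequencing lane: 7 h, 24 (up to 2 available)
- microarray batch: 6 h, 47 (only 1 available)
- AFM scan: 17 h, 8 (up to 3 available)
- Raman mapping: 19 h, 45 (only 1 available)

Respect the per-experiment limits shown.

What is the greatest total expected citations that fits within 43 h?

284

Greedy by ratio would take 3×cryo-EM session + 3×flow-cytometry panel + 2×sequencing lane + microarray batch: 38 h used, total 281.
Replace cryo-EM session and sequencing lane with mass-spec batch: the trade gains 3 net, giving 284 at 42 h.
Every other selection either busts 43 h or exceeds an availability limit or fails to beat 284.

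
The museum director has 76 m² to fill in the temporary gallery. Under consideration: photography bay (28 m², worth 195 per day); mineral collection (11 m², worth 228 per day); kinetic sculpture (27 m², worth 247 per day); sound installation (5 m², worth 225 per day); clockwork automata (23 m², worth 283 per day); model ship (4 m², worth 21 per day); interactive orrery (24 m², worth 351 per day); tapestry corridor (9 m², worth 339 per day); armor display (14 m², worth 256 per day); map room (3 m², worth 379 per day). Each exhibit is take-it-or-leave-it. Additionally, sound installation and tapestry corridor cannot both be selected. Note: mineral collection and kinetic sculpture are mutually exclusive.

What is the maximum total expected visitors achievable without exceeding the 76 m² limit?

1608

Best packing: clockwork automata + interactive orrery + tapestry corridor + armor display + map room — 73 m², 1608 total.
Runner-up mineral collection + clockwork automata + model ship + interactive orrery + tapestry corridor + map room tops out at 1601.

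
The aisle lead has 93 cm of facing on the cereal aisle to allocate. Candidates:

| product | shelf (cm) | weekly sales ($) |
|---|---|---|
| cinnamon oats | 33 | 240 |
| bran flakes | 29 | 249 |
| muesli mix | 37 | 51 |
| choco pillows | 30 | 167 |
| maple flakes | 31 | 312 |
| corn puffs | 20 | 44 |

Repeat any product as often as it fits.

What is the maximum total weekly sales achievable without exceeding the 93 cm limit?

936

Best packing: 3×maple flakes — 93 cm, 936 total.
That's the maximum — no swap from here does better than 936.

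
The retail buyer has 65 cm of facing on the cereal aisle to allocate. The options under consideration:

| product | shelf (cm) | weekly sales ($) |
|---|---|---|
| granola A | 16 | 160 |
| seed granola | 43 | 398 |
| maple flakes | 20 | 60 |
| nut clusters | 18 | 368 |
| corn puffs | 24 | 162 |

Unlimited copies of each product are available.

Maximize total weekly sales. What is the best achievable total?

1104

Ranking by ratio (weekly sales/cm): nut clusters 20.44, granola A 10.00, seed granola 9.26, corn puffs 6.75.
Taking 3×nut clusters: 54 cm used, 1104 in weekly sales.
No other feasible combination exceeds 1104.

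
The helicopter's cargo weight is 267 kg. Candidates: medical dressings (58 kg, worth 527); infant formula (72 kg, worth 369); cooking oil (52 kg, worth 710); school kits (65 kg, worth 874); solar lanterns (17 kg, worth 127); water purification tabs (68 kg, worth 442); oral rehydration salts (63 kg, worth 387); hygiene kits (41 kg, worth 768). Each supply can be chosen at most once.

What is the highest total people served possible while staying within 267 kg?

Taking medical dressings + cooking oil + school kits + solar lanterns + hygiene kits: 233 kg used, 3006 in people served.
That's the maximum — no swap from here does better than 3006.

3006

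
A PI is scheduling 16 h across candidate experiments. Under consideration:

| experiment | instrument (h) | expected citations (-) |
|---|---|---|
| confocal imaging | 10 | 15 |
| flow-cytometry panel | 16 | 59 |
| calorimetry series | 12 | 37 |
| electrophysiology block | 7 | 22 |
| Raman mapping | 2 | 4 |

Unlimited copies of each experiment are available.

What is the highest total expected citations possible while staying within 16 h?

By expected citations per h: flow-cytometry panel 3.69, electrophysiology block 3.14, calorimetry series 3.08, Raman mapping 2.00 lead.
Taking flow-cytometry panel: 16 h used, 59 in expected citations.
Nothing else within 16 h beats 59.

59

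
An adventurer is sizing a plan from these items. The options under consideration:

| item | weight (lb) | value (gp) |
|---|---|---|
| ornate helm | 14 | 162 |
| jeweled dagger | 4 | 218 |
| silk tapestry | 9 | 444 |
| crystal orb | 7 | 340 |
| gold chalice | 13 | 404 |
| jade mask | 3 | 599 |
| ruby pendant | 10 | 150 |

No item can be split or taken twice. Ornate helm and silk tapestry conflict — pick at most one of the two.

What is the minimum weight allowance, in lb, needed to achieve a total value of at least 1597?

Need the lightest bundle worth ≥ 1597.
Taking jeweled dagger + silk tapestry + crystal orb + jade mask gives 1601 (≥ 1597) for 23 lb.
Below 23 lb the best achievable stays under 1597.

23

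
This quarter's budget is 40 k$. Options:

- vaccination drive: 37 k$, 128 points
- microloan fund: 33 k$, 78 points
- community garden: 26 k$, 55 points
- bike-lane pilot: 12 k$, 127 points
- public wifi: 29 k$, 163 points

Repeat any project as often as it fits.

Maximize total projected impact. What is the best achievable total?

381

Ranking by ratio (projected impact/k$): bike-lane pilot 10.58, public wifi 5.62, vaccination drive 3.46.
Taking 3×bike-lane pilot: 36 k$ used, 381 in projected impact.
No other feasible combination exceeds 381.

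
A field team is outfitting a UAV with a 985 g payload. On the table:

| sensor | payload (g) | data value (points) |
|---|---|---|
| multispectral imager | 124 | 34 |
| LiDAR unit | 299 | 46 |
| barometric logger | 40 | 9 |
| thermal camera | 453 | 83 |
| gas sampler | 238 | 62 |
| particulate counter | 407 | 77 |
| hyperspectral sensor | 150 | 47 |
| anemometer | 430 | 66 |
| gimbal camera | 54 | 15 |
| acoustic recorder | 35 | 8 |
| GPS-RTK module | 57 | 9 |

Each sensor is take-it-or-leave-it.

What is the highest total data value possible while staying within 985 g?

235

Taking the top-ratio sensors first gives multispectral imager + barometric logger + gas sampler + hyperspectral sensor + gimbal camera + acoustic recorder + GPS-RTK module for 184 (698 g).
The 132 g tied up in barometric logger and acoustic recorder and GPS-RTK module is better spent on particulate counter — total rises to 235 (973 g).
Runner-up multispectral imager + barometric logger + gas sampler + particulate counter + hyperspectral sensor tops out at 229.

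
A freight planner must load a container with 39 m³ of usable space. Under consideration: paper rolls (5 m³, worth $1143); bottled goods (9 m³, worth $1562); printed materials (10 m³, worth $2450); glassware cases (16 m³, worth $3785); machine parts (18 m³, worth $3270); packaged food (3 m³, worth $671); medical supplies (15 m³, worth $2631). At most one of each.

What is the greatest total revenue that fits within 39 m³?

Greedy by ratio would take paper rolls + printed materials + glassware cases + packaged food: 34 m³ used, total 8049.
Replace paper rolls with bottled goods: the trade gains 419 net, giving 8468 at 38 m³.

8468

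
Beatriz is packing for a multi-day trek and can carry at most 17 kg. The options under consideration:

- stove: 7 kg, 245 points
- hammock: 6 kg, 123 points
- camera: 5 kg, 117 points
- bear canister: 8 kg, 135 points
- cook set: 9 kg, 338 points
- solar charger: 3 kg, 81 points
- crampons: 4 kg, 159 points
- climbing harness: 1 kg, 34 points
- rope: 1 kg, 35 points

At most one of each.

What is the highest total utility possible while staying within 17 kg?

By utility per kg: crampons 39.75, cook set 37.56, stove 35.00 lead.
Taking the top-ratio items first gives cook set + crampons + climbing harness + rope for 566 (15 kg).
Replace crampons and climbing harness with stove: the trade gains 52 net, giving 618 at 17 kg.
Runner-up stove + cook set + climbing harness tops out at 617.

618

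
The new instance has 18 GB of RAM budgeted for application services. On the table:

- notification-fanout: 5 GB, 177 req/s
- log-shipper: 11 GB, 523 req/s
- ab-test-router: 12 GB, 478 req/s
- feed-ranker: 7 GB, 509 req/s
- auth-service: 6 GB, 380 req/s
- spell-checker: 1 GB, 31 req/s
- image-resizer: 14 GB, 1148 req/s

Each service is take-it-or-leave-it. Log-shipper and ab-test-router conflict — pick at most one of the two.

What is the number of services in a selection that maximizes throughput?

Best achievable throughput is 1179.
spell-checker + image-resizer hits 1179 at 15 GB.
Any selection reaching 1179 contains exactly 2 services.

2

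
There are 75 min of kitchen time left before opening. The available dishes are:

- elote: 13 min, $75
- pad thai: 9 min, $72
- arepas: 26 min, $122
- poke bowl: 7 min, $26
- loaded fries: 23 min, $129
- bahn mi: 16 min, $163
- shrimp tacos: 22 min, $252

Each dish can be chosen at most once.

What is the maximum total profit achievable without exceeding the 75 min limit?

Taking the top-ratio dishes first gives elote + pad thai + poke bowl + bahn mi + shrimp tacos for 588 (67 min).
Dropping pad thai and poke bowl frees 16 min; slotting in loaded fries (23 min) lifts the total to 619 at 74 min.

619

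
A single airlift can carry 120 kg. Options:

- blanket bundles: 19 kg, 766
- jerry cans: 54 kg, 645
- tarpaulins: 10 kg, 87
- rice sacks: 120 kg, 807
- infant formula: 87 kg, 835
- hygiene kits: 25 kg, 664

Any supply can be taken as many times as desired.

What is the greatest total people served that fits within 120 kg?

Best packing: 6×blanket bundles — 114 kg, 4596 total.

4596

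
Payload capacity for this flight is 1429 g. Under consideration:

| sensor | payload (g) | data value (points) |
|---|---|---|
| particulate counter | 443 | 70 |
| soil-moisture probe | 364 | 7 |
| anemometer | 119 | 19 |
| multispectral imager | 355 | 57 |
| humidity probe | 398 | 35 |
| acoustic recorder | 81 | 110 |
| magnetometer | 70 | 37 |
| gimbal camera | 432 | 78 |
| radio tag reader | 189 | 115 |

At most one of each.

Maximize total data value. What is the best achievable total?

429

Taking the top-ratio sensors first gives anemometer + multispectral imager + acoustic recorder + magnetometer + gimbal camera + radio tag reader for 416 (1246 g).
Replace multispectral imager with particulate counter: the trade gains 13 net, giving 429 at 1334 g.
Next best is anemometer + multispectral imager + acoustic recorder + magnetometer + gimbal camera + radio tag reader at 416 (1246 g) — short by 13.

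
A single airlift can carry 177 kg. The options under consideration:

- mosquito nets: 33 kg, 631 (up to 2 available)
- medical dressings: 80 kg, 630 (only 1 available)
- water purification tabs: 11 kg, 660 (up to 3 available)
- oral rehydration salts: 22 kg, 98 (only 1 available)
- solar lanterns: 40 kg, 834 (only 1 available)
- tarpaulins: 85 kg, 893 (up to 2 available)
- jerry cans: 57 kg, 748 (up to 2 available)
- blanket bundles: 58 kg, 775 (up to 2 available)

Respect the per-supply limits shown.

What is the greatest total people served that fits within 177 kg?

Filling by ratio: 2×mosquito nets + 3×water purification tabs + oral rehydration salts + solar lanterns for 4174, with 16 kg left unused.
Dropping mosquito nets and oral rehydration salts frees 55 kg; slotting in blanket bundles (58 kg) lifts the total to 4220 at 164 kg.

4220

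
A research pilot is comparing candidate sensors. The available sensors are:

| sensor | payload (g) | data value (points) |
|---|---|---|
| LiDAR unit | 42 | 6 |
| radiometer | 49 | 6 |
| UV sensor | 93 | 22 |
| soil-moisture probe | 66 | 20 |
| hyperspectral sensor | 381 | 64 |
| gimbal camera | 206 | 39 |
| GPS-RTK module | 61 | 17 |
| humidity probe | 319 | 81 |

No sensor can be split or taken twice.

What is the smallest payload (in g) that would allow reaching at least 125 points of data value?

515

Look for the lowest-payload combination reaching 125.
Taking LiDAR unit + UV sensor + GPS-RTK module + humidity probe gives 126 (≥ 125) for 515 g.
Any bundle with less than 515 g falls short of 125.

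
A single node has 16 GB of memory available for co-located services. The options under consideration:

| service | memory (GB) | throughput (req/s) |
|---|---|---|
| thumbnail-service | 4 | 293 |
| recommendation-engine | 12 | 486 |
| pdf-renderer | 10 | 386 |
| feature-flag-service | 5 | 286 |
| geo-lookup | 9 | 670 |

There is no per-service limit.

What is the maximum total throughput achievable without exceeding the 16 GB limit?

Greedy by ratio would take thumbnail-service + geo-lookup: 13 GB used, total 963.
The 9 GB tied up in geo-lookup is better spent on 3×thumbnail-service — total rises to 1172 (16 GB).
That's the maximum — no swap from here does better than 1172.

1172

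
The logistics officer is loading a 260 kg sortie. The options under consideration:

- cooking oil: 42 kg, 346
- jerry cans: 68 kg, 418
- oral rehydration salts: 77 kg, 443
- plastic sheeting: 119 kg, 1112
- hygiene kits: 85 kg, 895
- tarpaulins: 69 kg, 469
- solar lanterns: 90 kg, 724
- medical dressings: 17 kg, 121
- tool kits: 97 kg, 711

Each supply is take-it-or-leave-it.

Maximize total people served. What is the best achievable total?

By people served per kg: hygiene kits 10.53, plastic sheeting 9.34, cooking oil 8.24, solar lanterns 8.04 lead.
Best packing: cooking oil + plastic sheeting + hygiene kits — 246 kg, 2353 total.
Nothing else within 260 kg beats 2353.

2353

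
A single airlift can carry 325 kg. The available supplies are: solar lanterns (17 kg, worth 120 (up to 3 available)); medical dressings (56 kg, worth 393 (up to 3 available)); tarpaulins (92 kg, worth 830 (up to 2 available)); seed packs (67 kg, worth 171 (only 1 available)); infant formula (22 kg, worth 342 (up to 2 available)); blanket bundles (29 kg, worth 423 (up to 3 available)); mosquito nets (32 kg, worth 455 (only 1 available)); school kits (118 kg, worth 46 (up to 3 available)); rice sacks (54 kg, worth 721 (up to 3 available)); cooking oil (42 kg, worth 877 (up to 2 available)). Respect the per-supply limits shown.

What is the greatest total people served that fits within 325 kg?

5149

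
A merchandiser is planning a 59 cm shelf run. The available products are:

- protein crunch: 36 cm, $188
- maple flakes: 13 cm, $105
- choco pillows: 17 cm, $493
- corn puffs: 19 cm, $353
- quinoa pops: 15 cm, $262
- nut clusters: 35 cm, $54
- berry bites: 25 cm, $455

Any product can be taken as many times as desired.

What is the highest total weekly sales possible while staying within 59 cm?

By weekly sales per cm: choco pillows 29.00, corn puffs 18.58, berry bites 18.20, quinoa pops 17.47 lead.
Best packing: 3×choco pillows — 51 cm, 1479 total.
Every other selection either busts 59 cm or fails to beat 1479.

1479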